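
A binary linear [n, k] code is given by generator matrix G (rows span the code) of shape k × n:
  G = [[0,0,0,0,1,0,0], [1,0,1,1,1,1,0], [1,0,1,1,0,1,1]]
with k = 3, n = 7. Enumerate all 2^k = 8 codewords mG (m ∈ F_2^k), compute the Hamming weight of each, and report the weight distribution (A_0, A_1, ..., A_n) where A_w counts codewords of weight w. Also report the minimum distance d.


Weight distribution: A_0 = 1, A_1 = 2, A_2 = 1, A_4 = 1, A_5 = 2, A_6 = 1. Minimum distance d = 1.

Enumerate all 2^3 = 8 messages m ∈ F_2^3.
For each, compute codeword c = mG in F_2^7, then tally its weight.
  m = 000 → c = 0000000, weight = 0.
  m = 100 → c = 0000100, weight = 1.
  m = 010 → c = 1011110, weight = 5.
  m = 110 → c = 1011010, weight = 4.
  m = 001 → c = 1011011, weight = 5.
  m = 101 → c = 1011111, weight = 6.
  m = 011 → c = 0000101, weight = 2.
  m = 111 → c = 0000001, weight = 1.
Tally weights:
  weight 0: 1 codewords.
  weight 1: 2 codewords.
  weight 2: 1 codewords.
  weight 4: 1 codewords.
  weight 5: 2 codewords.
  weight 6: 1 codewords.
Minimum distance d = smallest w > 0 with A_w > 0 = 1.
Sanity: Σ A_w = 8 = 2^3 = 8 ✓.


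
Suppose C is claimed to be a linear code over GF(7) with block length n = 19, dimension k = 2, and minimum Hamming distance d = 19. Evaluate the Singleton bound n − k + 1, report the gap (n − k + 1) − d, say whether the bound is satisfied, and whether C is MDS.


Singleton RHS = n − k + 1 = 18, slack = -1, bound violated (no such code; not MDS).

Singleton bound: d ≤ n − k + 1.
Here n = 19, k = 2, so n − k + 1 = 18.
Given d = 19, check d ≤ 18: NO.
Slack = (n − k + 1) − d = -1.
The slack is negative: d = 19 exceeds n − k + 1 = 18 by 1, so the Singleton bound is violated and no linear [19, 2, 19]_7 code can exist. In particular it is not MDS (MDS requires d = n − k + 1 exactly).
Description: the claimed parameters are [19, 2, 19]_7; such a code would be impossible (violates the Singleton bound).


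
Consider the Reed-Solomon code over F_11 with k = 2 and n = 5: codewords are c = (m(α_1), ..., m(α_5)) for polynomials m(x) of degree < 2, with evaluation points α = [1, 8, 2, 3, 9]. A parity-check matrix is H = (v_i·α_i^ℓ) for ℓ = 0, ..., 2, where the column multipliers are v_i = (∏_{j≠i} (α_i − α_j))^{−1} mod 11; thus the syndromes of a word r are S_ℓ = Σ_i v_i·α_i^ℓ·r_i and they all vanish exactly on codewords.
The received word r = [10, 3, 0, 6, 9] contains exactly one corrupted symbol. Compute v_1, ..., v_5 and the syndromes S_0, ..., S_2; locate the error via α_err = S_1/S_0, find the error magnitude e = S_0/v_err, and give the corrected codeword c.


S = (8, 8, 8), error at position 1, error magnitude e = 5, c = [5, 3, 0, 6, 9].

Step 1: column multipliers v_i = (∏_{j≠i}(α_i − α_j))^{−1} mod 11.
  i = 1 (α = 1): (1−8)(1−2)(1−3)(1−9) = (−7)·(−1)·(−2)·(−8) = 112 ≡ 2, so v_1 = 2^{−1} = 6 (mod 11).
  i = 2 (α = 8): (8−1)(8−2)(8−3)(8−9) = 7·6·5·(−1) = −210 ≡ 10, so v_2 = 10^{−1} = 10 (mod 11).
  i = 3 (α = 2): (2−1)(2−8)(2−3)(2−9) = 1·(−6)·(−1)·(−7) = −42 ≡ 2, so v_3 = 2^{−1} = 6 (mod 11).
  i = 4 (α = 3): (3−1)(3−8)(3−2)(3−9) = 2·(−5)·1·(−6) = 60 ≡ 5, so v_4 = 5^{−1} = 9 (mod 11).
  i = 5 (α = 9): (9−1)(9−8)(9−2)(9−3) = 8·1·7·6 = 336 ≡ 6, so v_5 = 6^{−1} = 2 (mod 11).
  v = [6, 10, 6, 9, 2].
Step 2: syndromes of r = [10, 3, 0, 6, 9] (all sums mod 11).
  S_0 = Σ v_i r_i = 6·10 + 10·3 + 6·0 + 9·6 + 2·9 = 162 ≡ 8.
  S_1 = Σ v_i α_i r_i = 6·1·10 + 10·8·3 + 6·2·0 + 9·3·6 + 2·9·9 = 624 ≡ 8.
  α_i^2 mod 11 = [1, 9, 4, 9, 4].
  S_2 = Σ v_i α_i^2 r_i = 6·1·10 + 10·9·3 + 6·4·0 + 9·9·6 + 2·4·9 = 888 ≡ 8.
  S = (8, 8, 8) ≠ 0, so r is not a codeword (an error is present).
Step 3: locate the error. For a single error e at position i, S_ℓ = v_i·e·α_i^ℓ, so α_err = S_1/S_0.
  S_0^{−1} = 8^{−1} = 7 (mod 11), so α_err = 8·7 = 56 ≡ 1 = α_1. Error position i = 1.
  Consistency check: S_2/S_1 = 8·7 = 56 ≡ 1 = α_err ✓ (single-error assumption holds).
Step 4: error magnitude e = S_0/v_1 = S_0·∏_{j≠1}(α_1 − α_j) = 8·2 = 16 ≡ 5 (mod 11).
Step 5: correct position 1: c_1 = r_1 − e = 10 − 5 ≡ 5 (mod 11). Hence c = [5, 3, 0, 6, 9].
  Check: interpolating c through the α_i gives m(x) = 10 + 6·x (degree < 2) with m(α_i) = c_i for every i, so c is indeed a codeword.


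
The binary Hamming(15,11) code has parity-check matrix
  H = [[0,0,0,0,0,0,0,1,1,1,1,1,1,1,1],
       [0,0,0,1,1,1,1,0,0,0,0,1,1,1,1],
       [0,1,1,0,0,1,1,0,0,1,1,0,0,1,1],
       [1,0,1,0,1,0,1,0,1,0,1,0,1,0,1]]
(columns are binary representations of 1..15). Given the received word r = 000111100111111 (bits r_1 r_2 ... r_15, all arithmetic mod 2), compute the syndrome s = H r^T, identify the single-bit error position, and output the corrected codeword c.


s = (0, 0, 0, 1)^T, error position = 1, corrected codeword c = 100111100111111

Compute s = H r^T mod 2 one row at a time:
  s_1 = 0 + 0 + 1 + 1 + 1 + 1 + 1 + 1 = 6 ≡ 0 (mod 2).
  s_2 = 1 + 1 + 1 + 1 + 1 + 1 + 1 + 1 = 8 ≡ 0 (mod 2).
  s_3 = 0 + 0 + 1 + 1 + 1 + 1 + 1 + 1 = 6 ≡ 0 (mod 2).
  s_4 = 0 + 0 + 1 + 1 + 0 + 1 + 1 + 1 = 5 ≡ 1 (mod 2).
s = (0, 0, 0, 1)^T — this equals column 1 of H (binary 0001), so error is at position 1.
Correct: flip bit 1 of r = 000111100111111 to get c = 100111100111111.


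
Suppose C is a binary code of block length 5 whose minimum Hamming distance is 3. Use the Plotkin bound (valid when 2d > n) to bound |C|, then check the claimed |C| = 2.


Plotkin bound M ≤ 6; given |C| = 2 ≤ bound (satisfied).

Check applicability: 2d = 6, n = 5.
2d − n = 1 > 0, so Plotkin applies.
Compute d/(2d−n) = 3/1 ≈ 3.0000.
⌊d/(2d−n)⌋ = 3.
Plotkin bound: M ≤ 2·3 = 6.
Given |C| = 2, check: satisfied.
This |C| is below the Plotkin bound.


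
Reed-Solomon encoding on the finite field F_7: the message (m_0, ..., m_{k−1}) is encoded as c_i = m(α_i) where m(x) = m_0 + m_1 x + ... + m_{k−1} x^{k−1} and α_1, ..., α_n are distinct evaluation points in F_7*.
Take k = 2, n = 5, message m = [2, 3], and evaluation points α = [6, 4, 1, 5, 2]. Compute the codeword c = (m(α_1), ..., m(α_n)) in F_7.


c = [6, 0, 5, 3, 1]

Message polynomial: m(x) = 2 + 3·x (mod 7).
For each evaluation point α_i, compute m(α_i) mod 7:
  α_1 = 6: Horner steps 3 → 6, so m(6) = 6.
  α_2 = 4: Horner steps 3 → 0, so m(4) = 0.
  α_3 = 1: Horner steps 3 → 5, so m(1) = 5.
  α_4 = 5: Horner steps 3 → 3, so m(5) = 3.
  α_5 = 2: Horner steps 3 → 1, so m(2) = 1.
Codeword c = [6, 0, 5, 3, 1] ∈ F_7^5.


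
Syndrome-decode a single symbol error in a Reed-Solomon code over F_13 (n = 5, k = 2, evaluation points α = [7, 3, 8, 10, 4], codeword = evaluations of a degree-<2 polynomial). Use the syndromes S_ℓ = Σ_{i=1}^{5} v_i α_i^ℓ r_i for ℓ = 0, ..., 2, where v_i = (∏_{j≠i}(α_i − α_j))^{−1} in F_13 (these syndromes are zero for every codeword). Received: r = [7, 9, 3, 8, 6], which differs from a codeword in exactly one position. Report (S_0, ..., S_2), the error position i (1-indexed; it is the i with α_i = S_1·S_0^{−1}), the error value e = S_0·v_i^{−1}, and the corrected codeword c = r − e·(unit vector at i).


S = (9, 1, 3), error at position 2, error magnitude e = 12, c = [7, 10, 3, 8, 6].

Step 1: column multipliers v_i = (∏_{j≠i}(α_i − α_j))^{−1} mod 13.
  i = 1 (α = 7): (7−3)(7−8)(7−10)(7−4) = 4·(−1)·(−3)·3 = 36 ≡ 10, so v_1 = 10^{−1} = 4 (mod 13).
  i = 2 (α = 3): (3−7)(3−8)(3−10)(3−4) = (−4)·(−5)·(−7)·(−1) = 140 ≡ 10, so v_2 = 10^{−1} = 4 (mod 13).
  i = 3 (α = 8): (8−7)(8−3)(8−10)(8−4) = 1·5·(−2)·4 = −40 ≡ 12, so v_3 = 12^{−1} = 12 (mod 13).
  i = 4 (α = 10): (10−7)(10−3)(10−8)(10−4) = 3·7·2·6 = 252 ≡ 5, so v_4 = 5^{−1} = 8 (mod 13).
  i = 5 (α = 4): (4−7)(4−3)(4−8)(4−10) = (−3)·1·(−4)·(−6) = −72 ≡ 6, so v_5 = 6^{−1} = 11 (mod 13).
  v = [4, 4, 12, 8, 11].
Step 2: syndromes of r = [7, 9, 3, 8, 6] (all sums mod 13).
  S_0 = Σ v_i r_i = 4·7 + 4·9 + 12·3 + 8·8 + 11·6 = 230 ≡ 9.
  S_1 = Σ v_i α_i r_i = 4·7·7 + 4·3·9 + 12·8·3 + 8·10·8 + 11·4·6 = 1496 ≡ 1.
  α_i^2 mod 13 = [10, 9, 12, 9, 3].
  S_2 = Σ v_i α_i^2 r_i = 4·10·7 + 4·9·9 + 12·12·3 + 8·9·8 + 11·3·6 = 1810 ≡ 3.
  S = (9, 1, 3) ≠ 0, so r is not a codeword (an error is present).
Step 3: locate the error. For a single error e at position i, S_ℓ = v_i·e·α_i^ℓ, so α_err = S_1/S_0.
  S_0^{−1} = 9^{−1} = 3 (mod 13), so α_err = 1·3 = 3 ≡ 3 = α_2. Error position i = 2.
  Consistency check: S_2/S_1 = 3·1 = 3 ≡ 3 = α_err ✓ (single-error assumption holds).
Step 4: error magnitude e = S_0/v_2 = S_0·∏_{j≠2}(α_2 − α_j) = 9·10 = 90 ≡ 12 (mod 13).
Step 5: correct position 2: c_2 = r_2 − e = 9 − 12 ≡ 10 (mod 13). Hence c = [7, 10, 3, 8, 6].
  Check: interpolating c through the α_i gives m(x) = 9 + 9·x (degree < 2) with m(α_i) = c_i for every i, so c is indeed a codeword.


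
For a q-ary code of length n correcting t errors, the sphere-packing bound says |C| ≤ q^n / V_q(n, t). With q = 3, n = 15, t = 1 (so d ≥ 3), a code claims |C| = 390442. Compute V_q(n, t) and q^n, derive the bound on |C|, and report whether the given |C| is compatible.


V_q(n, t) = 31, q^n = 14348907, Hamming bound = 462867, |C| = 390442 ≤ bound (satisfied).

Step 1: Compute V_q(n, t) = Σ_{j=0}^1 C(n, j) (q−1)^j.
  j = 0: C(15,0)·(2)^0 = 1·1 = 1.
  j = 1: C(15,1)·(2)^1 = 15·2 = 30.
  V_q(n, t) = 1 + 30 = 31.
Step 2: q^n = 3^15 = 14348907.
Step 3: Hamming bound ⌊q^n / V_q(n,t)⌋ = ⌊14348907/31⌋ = 462867.
Step 4: Compare |C| = 390442 to 462867: satisfied.
The claimed |C| lies below the Hamming bound.


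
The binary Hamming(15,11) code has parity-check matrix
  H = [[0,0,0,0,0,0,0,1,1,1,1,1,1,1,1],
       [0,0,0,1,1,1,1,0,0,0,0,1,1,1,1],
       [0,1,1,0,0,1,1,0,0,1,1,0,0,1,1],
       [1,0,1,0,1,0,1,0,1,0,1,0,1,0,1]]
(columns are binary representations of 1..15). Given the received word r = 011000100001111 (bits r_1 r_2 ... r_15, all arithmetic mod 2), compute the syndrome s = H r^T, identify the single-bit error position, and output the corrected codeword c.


s = (0, 1, 1, 0)^T, error position = 6, corrected codeword c = 011001100001111

Compute s = H r^T mod 2 one row at a time:
  s_1 = 0 + 0 + 0 + 0 + 1 + 1 + 1 + 1 = 4 ≡ 0 (mod 2).
  s_2 = 0 + 0 + 0 + 1 + 1 + 1 + 1 + 1 = 5 ≡ 1 (mod 2).
  s_3 = 1 + 1 + 0 + 1 + 0 + 0 + 1 + 1 = 5 ≡ 1 (mod 2).
  s_4 = 0 + 1 + 0 + 1 + 0 + 0 + 1 + 1 = 4 ≡ 0 (mod 2).
s = (0, 1, 1, 0)^T — this equals column 6 of H (binary 0110), so error is at position 6.
Correct: flip bit 6 of r = 011000100001111 to get c = 011001100001111.


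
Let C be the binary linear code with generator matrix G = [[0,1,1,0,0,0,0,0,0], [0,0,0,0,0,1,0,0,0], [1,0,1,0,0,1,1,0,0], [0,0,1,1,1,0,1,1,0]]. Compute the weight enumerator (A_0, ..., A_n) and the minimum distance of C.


Weight distribution: A_0 = 1, A_1 = 1, A_2 = 1, A_3 = 3, A_4 = 3, A_5 = 3, A_6 = 3, A_7 = 1. Minimum distance d = 1.

Enumerate all 2^4 = 16 messages m ∈ F_2^4.
For each, compute codeword c = mG in F_2^9, then tally its weight.
  m = 0000 → c = 000000000, weight = 0.
  m = 1000 → c = 011000000, weight = 2.
  m = 0100 → c = 000001000, weight = 1.
  m = 1100 → c = 011001000, weight = 3.
  m = 0010 → c = 101001100, weight = 4.
  m = 1010 → c = 110001100, weight = 4.
  m = 0110 → c = 101000100, weight = 3.
  m = 1110 → c = 110000100, weight = 3.
  m = 0001 → c = 001110110, weight = 5.
  m = 1001 → c = 010110110, weight = 5.
  m = 0101 → c = 001111110, weight = 6.
  m = 1101 → c = 010111110, weight = 6.
  m = 0011 → c = 100111010, weight = 5.
  m = 1011 → c = 111111010, weight = 7.
  m = 0111 → c = 100110010, weight = 4.
  m = 1111 → c = 111110010, weight = 6.
Tally weights:
  weight 0: 1 codewords.
  weight 1: 1 codewords.
  weight 2: 1 codewords.
  weight 3: 3 codewords.
  weight 4: 3 codewords.
  weight 5: 3 codewords.
  weight 6: 3 codewords.
  weight 7: 1 codewords.
Minimum distance d = smallest w > 0 with A_w > 0 = 1.
Sanity: Σ A_w = 16 = 2^4 = 16 ✓.


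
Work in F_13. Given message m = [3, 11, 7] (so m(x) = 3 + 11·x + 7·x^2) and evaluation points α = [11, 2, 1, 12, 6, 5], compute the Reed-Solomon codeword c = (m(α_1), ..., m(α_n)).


c = [9, 1, 8, 12, 9, 12]

Message polynomial: m(x) = 3 + 11·x + 7·x^2 (mod 13).
For each evaluation point α_i, compute m(α_i) mod 13:
  α_1 = 11: Horner steps 7 → 10 → 9, so m(11) = 9.
  α_2 = 2: Horner steps 7 → 12 → 1, so m(2) = 1.
  α_3 = 1: Horner steps 7 → 5 → 8, so m(1) = 8.
  α_4 = 12: Horner steps 7 → 4 → 12, so m(12) = 12.
  α_5 = 6: Horner steps 7 → 1 → 9, so m(6) = 9.
  α_6 = 5: Horner steps 7 → 7 → 12, so m(5) = 12.
Codeword c = [9, 1, 8, 12, 9, 12] ∈ F_13^6.


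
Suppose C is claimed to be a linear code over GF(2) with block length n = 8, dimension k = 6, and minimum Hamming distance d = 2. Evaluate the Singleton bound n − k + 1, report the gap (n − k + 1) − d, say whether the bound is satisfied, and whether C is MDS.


Singleton RHS = n − k + 1 = 3, slack = 1, bound satisfied, not MDS.

Singleton bound: d ≤ n − k + 1.
Here n = 8, k = 6, so n − k + 1 = 3.
Given d = 2, check d ≤ 3: YES.
Slack = (n − k + 1) − d = 1.
The code is NOT MDS (slack = 1 > 0).
Description: the claimed parameters are [8, 6, 2]_2; such a code would be non-MDS.


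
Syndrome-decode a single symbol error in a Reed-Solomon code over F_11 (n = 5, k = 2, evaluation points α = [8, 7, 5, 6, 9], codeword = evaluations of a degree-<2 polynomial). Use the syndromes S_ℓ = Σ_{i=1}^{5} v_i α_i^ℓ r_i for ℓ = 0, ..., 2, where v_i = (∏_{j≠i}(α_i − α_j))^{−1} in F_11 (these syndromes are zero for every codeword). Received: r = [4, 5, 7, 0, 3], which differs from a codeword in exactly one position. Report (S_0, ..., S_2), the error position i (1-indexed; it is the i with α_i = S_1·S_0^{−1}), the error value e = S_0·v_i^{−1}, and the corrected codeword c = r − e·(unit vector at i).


S = (1, 6, 3), error at position 4, error magnitude e = 5, c = [4, 5, 7, 6, 3].

Step 1: column multipliers v_i = (∏_{j≠i}(α_i − α_j))^{−1} mod 11.
  i = 1 (α = 8): (8−7)(8−5)(8−6)(8−9) = 1·3·2·(−1) = −6 ≡ 5, so v_1 = 5^{−1} = 9 (mod 11).
  i = 2 (α = 7): (7−8)(7−5)(7−6)(7−9) = (−1)·2·1·(−2) = 4 ≡ 4, so v_2 = 4^{−1} = 3 (mod 11).
  i = 3 (α = 5): (5−8)(5−7)(5−6)(5−9) = (−3)·(−2)·(−1)·(−4) = 24 ≡ 2, so v_3 = 2^{−1} = 6 (mod 11).
  i = 4 (α = 6): (6−8)(6−7)(6−5)(6−9) = (−2)·(−1)·1·(−3) = −6 ≡ 5, so v_4 = 5^{−1} = 9 (mod 11).
  i = 5 (α = 9): (9−8)(9−7)(9−5)(9−6) = 1·2·4·3 = 24 ≡ 2, so v_5 = 2^{−1} = 6 (mod 11).
  v = [9, 3, 6, 9, 6].
Step 2: syndromes of r = [4, 5, 7, 0, 3] (all sums mod 11).
  S_0 = Σ v_i r_i = 9·4 + 3·5 + 6·7 + 9·0 + 6·3 = 111 ≡ 1.
  S_1 = Σ v_i α_i r_i = 9·8·4 + 3·7·5 + 6·5·7 + 9·6·0 + 6·9·3 = 765 ≡ 6.
  α_i^2 mod 11 = [9, 5, 3, 3, 4].
  S_2 = Σ v_i α_i^2 r_i = 9·9·4 + 3·5·5 + 6·3·7 + 9·3·0 + 6·4·3 = 597 ≡ 3.
  S = (1, 6, 3) ≠ 0, so r is not a codeword (an error is present).
Step 3: locate the error. For a single error e at position i, S_ℓ = v_i·e·α_i^ℓ, so α_err = S_1/S_0.
  S_0^{−1} = 1^{−1} = 1 (mod 11), so α_err = 6·1 = 6 ≡ 6 = α_4. Error position i = 4.
  Consistency check: S_2/S_1 = 3·2 = 6 ≡ 6 = α_err ✓ (single-error assumption holds).
Step 4: error magnitude e = S_0/v_4 = S_0·∏_{j≠4}(α_4 − α_j) = 1·5 = 5 ≡ 5 (mod 11).
Step 5: correct position 4: c_4 = r_4 − e = 0 − 5 ≡ 6 (mod 11). Hence c = [4, 5, 7, 6, 3].
  Check: interpolating c through the α_i gives m(x) = 1 + 10·x (degree < 2) with m(α_i) = c_i for every i, so c is indeed a codeword.


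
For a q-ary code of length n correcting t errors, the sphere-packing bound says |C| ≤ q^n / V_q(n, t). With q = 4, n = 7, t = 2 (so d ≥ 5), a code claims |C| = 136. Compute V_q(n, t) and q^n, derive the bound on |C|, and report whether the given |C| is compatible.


V_q(n, t) = 211, q^n = 16384, Hamming bound = 77, |C| = 136 > bound (violated).

Step 1: Compute V_q(n, t) = Σ_{j=0}^2 C(n, j) (q−1)^j.
  j = 0: C(7,0)·(3)^0 = 1·1 = 1.
  j = 1: C(7,1)·(3)^1 = 7·3 = 21.
  j = 2: C(7,2)·(3)^2 = 21·9 = 189.
  V_q(n, t) = 1 + 21 + 189 = 211.
Step 2: q^n = 4^7 = 16384.
Step 3: Hamming bound ⌊q^n / V_q(n,t)⌋ = ⌊16384/211⌋ = 77.
Step 4: Compare |C| = 136 to 77: violated.
The claimed |C| lies above the Hamming bound, so no 4-ary code of length 7 with d ≥ 5 can have 136 codewords.


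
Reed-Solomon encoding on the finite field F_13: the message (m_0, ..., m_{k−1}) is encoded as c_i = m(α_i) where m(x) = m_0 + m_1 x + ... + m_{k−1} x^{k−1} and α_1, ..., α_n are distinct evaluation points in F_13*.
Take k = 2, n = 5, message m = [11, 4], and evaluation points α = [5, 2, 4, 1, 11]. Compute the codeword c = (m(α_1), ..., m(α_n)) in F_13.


c = [5, 6, 1, 2, 3]

Message polynomial: m(x) = 11 + 4·x (mod 13).
For each evaluation point α_i, compute m(α_i) mod 13:
  α_1 = 5: Horner steps 4 → 5, so m(5) = 5.
  α_2 = 2: Horner steps 4 → 6, so m(2) = 6.
  α_3 = 4: Horner steps 4 → 1, so m(4) = 1.
  α_4 = 1: Horner steps 4 → 2, so m(1) = 2.
  α_5 = 11: Horner steps 4 → 3, so m(11) = 3.
Codeword c = [5, 6, 1, 2, 3] ∈ F_13^5.


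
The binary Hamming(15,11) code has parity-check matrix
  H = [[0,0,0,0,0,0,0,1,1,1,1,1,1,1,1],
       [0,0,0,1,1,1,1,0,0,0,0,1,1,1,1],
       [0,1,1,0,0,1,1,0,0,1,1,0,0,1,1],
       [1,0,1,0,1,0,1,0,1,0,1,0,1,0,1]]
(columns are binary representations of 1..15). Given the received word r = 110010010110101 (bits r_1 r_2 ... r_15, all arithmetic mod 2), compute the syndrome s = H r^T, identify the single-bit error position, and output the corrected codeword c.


s = (1, 1, 0, 1)^T, error position = 13, corrected codeword c = 110010010110001

Compute s = H r^T mod 2 one row at a time:
  s_1 = 1 + 0 + 1 + 1 + 0 + 1 + 0 + 1 = 5 ≡ 1 (mod 2).
  s_2 = 0 + 1 + 0 + 0 + 0 + 1 + 0 + 1 = 3 ≡ 1 (mod 2).
  s_3 = 1 + 0 + 0 + 0 + 1 + 1 + 0 + 1 = 4 ≡ 0 (mod 2).
  s_4 = 1 + 0 + 1 + 0 + 0 + 1 + 1 + 1 = 5 ≡ 1 (mod 2).
s = (1, 1, 0, 1)^T — this equals column 13 of H (binary 1101), so error is at position 13.
Correct: flip bit 13 of r = 110010010110101 to get c = 110010010110001.


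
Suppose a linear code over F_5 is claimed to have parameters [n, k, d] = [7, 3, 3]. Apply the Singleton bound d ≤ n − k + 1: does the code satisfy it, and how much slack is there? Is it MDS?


Singleton RHS = n − k + 1 = 5, slack = 2, bound satisfied, not MDS.

Singleton bound: d ≤ n − k + 1.
Here n = 7, k = 3, so n − k + 1 = 5.
Given d = 3, check d ≤ 5: YES.
Slack = (n − k + 1) − d = 2.
The code is NOT MDS (slack = 2 > 0).
Description: the claimed parameters are [7, 3, 3]_5; such a code would be non-MDS.


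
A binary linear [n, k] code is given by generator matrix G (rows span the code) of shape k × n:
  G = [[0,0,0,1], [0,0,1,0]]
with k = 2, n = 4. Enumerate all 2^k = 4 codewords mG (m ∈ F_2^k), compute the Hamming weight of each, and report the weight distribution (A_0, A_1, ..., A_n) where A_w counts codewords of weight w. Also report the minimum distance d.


Weight distribution: A_0 = 1, A_1 = 2, A_2 = 1. Minimum distance d = 1.

Enumerate all 2^2 = 4 messages m ∈ F_2^2.
For each, compute codeword c = mG in F_2^4, then tally its weight.
  m = 00 → c = 0000, weight = 0.
  m = 10 → c = 0001, weight = 1.
  m = 01 → c = 0010, weight = 1.
  m = 11 → c = 0011, weight = 2.
Tally weights:
  weight 0: 1 codewords.
  weight 1: 2 codewords.
  weight 2: 1 codewords.
Minimum distance d = smallest w > 0 with A_w > 0 = 1.
Sanity: Σ A_w = 4 = 2^2 = 4 ✓.


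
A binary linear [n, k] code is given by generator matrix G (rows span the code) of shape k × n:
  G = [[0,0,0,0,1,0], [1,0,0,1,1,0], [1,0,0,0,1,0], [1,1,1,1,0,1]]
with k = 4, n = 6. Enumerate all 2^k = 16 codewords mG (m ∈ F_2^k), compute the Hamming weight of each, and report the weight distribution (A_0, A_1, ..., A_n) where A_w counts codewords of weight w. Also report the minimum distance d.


Weight distribution: A_0 = 1, A_1 = 3, A_2 = 3, A_3 = 2, A_4 = 3, A_5 = 3, A_6 = 1. Minimum distance d = 1.

Enumerate all 2^4 = 16 messages m ∈ F_2^4.
For each, compute codeword c = mG in F_2^6, then tally its weight.
  m = 0000 → c = 000000, weight = 0.
  m = 1000 → c = 000010, weight = 1.
  m = 0100 → c = 100110, weight = 3.
  m = 1100 → c = 100100, weight = 2.
  m = 0010 → c = 100010, weight = 2.
  m = 1010 → c = 100000, weight = 1.
  m = 0110 → c = 000100, weight = 1.
  m = 1110 → c = 000110, weight = 2.
  m = 0001 → c = 111101, weight = 5.
  m = 1001 → c = 111111, weight = 6.
  m = 0101 → c = 011011, weight = 4.
  m = 1101 → c = 011001, weight = 3.
  m = 0011 → c = 011111, weight = 5.
  m = 1011 → c = 011101, weight = 4.
  m = 0111 → c = 111001, weight = 4.
  m = 1111 → c = 111011, weight = 5.
Tally weights:
  weight 0: 1 codewords.
  weight 1: 3 codewords.
  weight 2: 3 codewords.
  weight 3: 2 codewords.
  weight 4: 3 codewords.
  weight 5: 3 codewords.
  weight 6: 1 codewords.
Minimum distance d = smallest w > 0 with A_w > 0 = 1.
Sanity: Σ A_w = 16 = 2^4 = 16 ✓.


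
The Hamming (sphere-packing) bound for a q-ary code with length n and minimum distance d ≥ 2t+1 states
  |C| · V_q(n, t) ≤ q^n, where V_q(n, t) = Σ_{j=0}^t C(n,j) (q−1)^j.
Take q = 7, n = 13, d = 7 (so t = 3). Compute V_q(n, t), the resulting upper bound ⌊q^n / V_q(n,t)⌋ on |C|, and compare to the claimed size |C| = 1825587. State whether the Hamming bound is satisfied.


V_q(n, t) = 64663, q^n = 96889010407, Hamming bound = 1498368, |C| = 1825587 > bound (violated).

Step 1: Compute V_q(n, t) = Σ_{j=0}^3 C(n, j) (q−1)^j.
  j = 0: C(13,0)·(6)^0 = 1·1 = 1.
  j = 1: C(13,1)·(6)^1 = 13·6 = 78.
  j = 2: C(13,2)·(6)^2 = 78·36 = 2808.
  j = 3: C(13,3)·(6)^3 = 286·216 = 61776.
  V_q(n, t) = 1 + 78 + 2808 + 61776 = 64663.
Step 2: q^n = 7^13 = 96889010407.
Step 3: Hamming bound ⌊q^n / V_q(n,t)⌋ = ⌊96889010407/64663⌋ = 1498368.
Step 4: Compare |C| = 1825587 to 1498368: violated.
The claimed |C| lies above the Hamming bound, so no 7-ary code of length 13 with d ≥ 7 can have 1825587 codewords.


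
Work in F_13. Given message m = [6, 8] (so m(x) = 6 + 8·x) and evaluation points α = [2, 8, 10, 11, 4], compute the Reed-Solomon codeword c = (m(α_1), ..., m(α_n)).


c = [9, 5, 8, 3, 12]

Message polynomial: m(x) = 6 + 8·x (mod 13).
For each evaluation point α_i, compute m(α_i) mod 13:
  α_1 = 2: Horner steps 8 → 9, so m(2) = 9.
  α_2 = 8: Horner steps 8 → 5, so m(8) = 5.
  α_3 = 10: Horner steps 8 → 8, so m(10) = 8.
  α_4 = 11: Horner steps 8 → 3, so m(11) = 3.
  α_5 = 4: Horner steps 8 → 12, so m(4) = 12.
Codeword c = [9, 5, 8, 3, 12] ∈ F_13^5.


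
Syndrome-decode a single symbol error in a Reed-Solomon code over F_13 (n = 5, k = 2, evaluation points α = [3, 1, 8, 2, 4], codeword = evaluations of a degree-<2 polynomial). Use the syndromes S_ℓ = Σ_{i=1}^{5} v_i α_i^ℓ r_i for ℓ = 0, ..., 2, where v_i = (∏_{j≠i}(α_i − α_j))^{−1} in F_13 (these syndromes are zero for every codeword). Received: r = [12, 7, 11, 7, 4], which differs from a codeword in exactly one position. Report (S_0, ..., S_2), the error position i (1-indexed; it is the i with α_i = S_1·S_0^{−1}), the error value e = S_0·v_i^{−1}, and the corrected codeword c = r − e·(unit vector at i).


S = (6, 6, 6), error at position 2, error magnitude e = 5, c = [12, 2, 11, 7, 4].

Step 1: column multipliers v_i = (∏_{j≠i}(α_i − α_j))^{−1} mod 13.
  i = 1 (α = 3): (3−1)(3−8)(3−2)(3−4) = 2·(−5)·1·(−1) = 10 ≡ 10, so v_1 = 10^{−1} = 4 (mod 13).
  i = 2 (α = 1): (1−3)(1−8)(1−2)(1−4) = (−2)·(−7)·(−1)·(−3) = 42 ≡ 3, so v_2 = 3^{−1} = 9 (mod 13).
  i = 3 (α = 8): (8−3)(8−1)(8−2)(8−4) = 5·7·6·4 = 840 ≡ 8, so v_3 = 8^{−1} = 5 (mod 13).
  i = 4 (α = 2): (2−3)(2−1)(2−8)(2−4) = (−1)·1·(−6)·(−2) = −12 ≡ 1, so v_4 = 1^{−1} = 1 (mod 13).
  i = 5 (α = 4): (4−3)(4−1)(4−8)(4−2) = 1·3·(−4)·2 = −24 ≡ 2, so v_5 = 2^{−1} = 7 (mod 13).
  v = [4, 9, 5, 1, 7].
Step 2: syndromes of r = [12, 7, 11, 7, 4] (all sums mod 13).
  S_0 = Σ v_i r_i = 4·12 + 9·7 + 5·11 + 1·7 + 7·4 = 201 ≡ 6.
  S_1 = Σ v_i α_i r_i = 4·3·12 + 9·1·7 + 5·8·11 + 1·2·7 + 7·4·4 = 773 ≡ 6.
  α_i^2 mod 13 = [9, 1, 12, 4, 3].
  S_2 = Σ v_i α_i^2 r_i = 4·9·12 + 9·1·7 + 5·12·11 + 1·4·7 + 7·3·4 = 1267 ≡ 6.
  S = (6, 6, 6) ≠ 0, so r is not a codeword (an error is present).
Step 3: locate the error. For a single error e at position i, S_ℓ = v_i·e·α_i^ℓ, so α_err = S_1/S_0.
  S_0^{−1} = 6^{−1} = 11 (mod 13), so α_err = 6·11 = 66 ≡ 1 = α_2. Error position i = 2.
  Consistency check: S_2/S_1 = 6·11 = 66 ≡ 1 = α_err ✓ (single-error assumption holds).
Step 4: error magnitude e = S_0/v_2 = S_0·∏_{j≠2}(α_2 − α_j) = 6·3 = 18 ≡ 5 (mod 13).
Step 5: correct position 2: c_2 = r_2 − e = 7 − 5 ≡ 2 (mod 13). Hence c = [12, 2, 11, 7, 4].
  Check: interpolating c through the α_i gives m(x) = 10 + 5·x (degree < 2) with m(α_i) = c_i for every i, so c is indeed a codeword.


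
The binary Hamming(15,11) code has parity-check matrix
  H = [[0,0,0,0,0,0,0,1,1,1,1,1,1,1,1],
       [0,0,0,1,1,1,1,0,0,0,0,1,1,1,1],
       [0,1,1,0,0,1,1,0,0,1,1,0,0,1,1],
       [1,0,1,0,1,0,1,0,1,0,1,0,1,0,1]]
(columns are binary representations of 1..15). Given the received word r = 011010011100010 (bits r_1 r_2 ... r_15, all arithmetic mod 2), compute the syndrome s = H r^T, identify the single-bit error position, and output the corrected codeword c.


s = (0, 0, 0, 1)^T, error position = 1, corrected codeword c = 111010011100010

Compute s = H r^T mod 2 one row at a time:
  s_1 = 1 + 1 + 1 + 0 + 0 + 0 + 1 + 0 = 4 ≡ 0 (mod 2).
  s_2 = 0 + 1 + 0 + 0 + 0 + 0 + 1 + 0 = 2 ≡ 0 (mod 2).
  s_3 = 1 + 1 + 0 + 0 + 1 + 0 + 1 + 0 = 4 ≡ 0 (mod 2).
  s_4 = 0 + 1 + 1 + 0 + 1 + 0 + 0 + 0 = 3 ≡ 1 (mod 2).
s = (0, 0, 0, 1)^T — this equals column 1 of H (binary 0001), so error is at position 1.
Correct: flip bit 1 of r = 011010011100010 to get c = 111010011100010.


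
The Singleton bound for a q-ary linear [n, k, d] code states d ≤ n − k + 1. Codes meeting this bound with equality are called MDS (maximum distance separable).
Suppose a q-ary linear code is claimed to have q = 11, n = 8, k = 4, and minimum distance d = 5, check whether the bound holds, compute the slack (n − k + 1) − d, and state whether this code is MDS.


Singleton RHS = n − k + 1 = 5, slack = 0, bound satisfied, MDS.

Singleton bound: d ≤ n − k + 1.
Here n = 8, k = 4, so n − k + 1 = 5.
Given d = 5, check d ≤ 5: YES.
Slack = (n − k + 1) − d = 0.
The code is MDS (slack = 0).
Description: the claimed parameters are [8, 4, 5]_11; such a code would be MDS (meets Singleton bound).


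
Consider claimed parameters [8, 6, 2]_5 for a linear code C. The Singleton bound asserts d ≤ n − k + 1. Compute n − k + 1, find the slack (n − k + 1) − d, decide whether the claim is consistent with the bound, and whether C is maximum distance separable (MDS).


Singleton RHS = n − k + 1 = 3, slack = 1, bound satisfied, not MDS.

Singleton bound: d ≤ n − k + 1.
Here n = 8, k = 6, so n − k + 1 = 3.
Given d = 2, check d ≤ 3: YES.
Slack = (n − k + 1) − d = 1.
The code is NOT MDS (slack = 1 > 0).
Description: the claimed parameters are [8, 6, 2]_5; such a code would be non-MDS.


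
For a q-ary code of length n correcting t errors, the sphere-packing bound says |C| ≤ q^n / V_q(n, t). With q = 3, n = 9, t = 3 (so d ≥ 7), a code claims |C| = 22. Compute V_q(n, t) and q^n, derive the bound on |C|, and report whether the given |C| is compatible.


V_q(n, t) = 835, q^n = 19683, Hamming bound = 23, |C| = 22 ≤ bound (satisfied).

Step 1: Compute V_q(n, t) = Σ_{j=0}^3 C(n, j) (q−1)^j.
  j = 0: C(9,0)·(2)^0 = 1·1 = 1.
  j = 1: C(9,1)·(2)^1 = 9·2 = 18.
  j = 2: C(9,2)·(2)^2 = 36·4 = 144.
  j = 3: C(9,3)·(2)^3 = 84·8 = 672.
  V_q(n, t) = 1 + 18 + 144 + 672 = 835.
Step 2: q^n = 3^9 = 19683.
Step 3: Hamming bound ⌊q^n / V_q(n,t)⌋ = ⌊19683/835⌋ = 23.
Step 4: Compare |C| = 22 to 23: satisfied.
The claimed |C| lies below the Hamming bound.


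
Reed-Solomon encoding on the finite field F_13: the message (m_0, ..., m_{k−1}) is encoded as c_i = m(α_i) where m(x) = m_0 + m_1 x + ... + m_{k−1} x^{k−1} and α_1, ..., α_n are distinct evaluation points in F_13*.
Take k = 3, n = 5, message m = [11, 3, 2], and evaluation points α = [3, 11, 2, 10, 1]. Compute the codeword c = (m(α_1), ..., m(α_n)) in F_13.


c = [12, 0, 12, 7, 3]

Message polynomial: m(x) = 11 + 3·x + 2·x^2 (mod 13).
For each evaluation point α_i, compute m(α_i) mod 13:
  α_1 = 3: Horner steps 2 → 9 → 12, so m(3) = 12.
  α_2 = 11: Horner steps 2 → 12 → 0, so m(11) = 0.
  α_3 = 2: Horner steps 2 → 7 → 12, so m(2) = 12.
  α_4 = 10: Horner steps 2 → 10 → 7, so m(10) = 7.
  α_5 = 1: Horner steps 2 → 5 → 3, so m(1) = 3.
Codeword c = [12, 0, 12, 7, 3] ∈ F_13^5.


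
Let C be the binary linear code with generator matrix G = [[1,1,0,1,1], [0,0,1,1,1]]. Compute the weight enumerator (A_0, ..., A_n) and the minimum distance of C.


Weight distribution: A_0 = 1, A_3 = 2, A_4 = 1. Minimum distance d = 3.

Enumerate all 2^2 = 4 messages m ∈ F_2^2.
For each, compute codeword c = mG in F_2^5, then tally its weight.
  m = 00 → c = 00000, weight = 0.
  m = 10 → c = 11011, weight = 4.
  m = 01 → c = 00111, weight = 3.
  m = 11 → c = 11100, weight = 3.
Tally weights:
  weight 0: 1 codewords.
  weight 3: 2 codewords.
  weight 4: 1 codewords.
Minimum distance d = smallest w > 0 with A_w > 0 = 3.
Sanity: Σ A_w = 4 = 2^2 = 4 ✓.


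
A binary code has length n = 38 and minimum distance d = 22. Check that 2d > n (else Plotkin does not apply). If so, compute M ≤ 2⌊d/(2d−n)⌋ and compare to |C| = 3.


Plotkin bound M ≤ 6; given |C| = 3 ≤ bound (satisfied).

Check applicability: 2d = 44, n = 38.
2d − n = 6 > 0, so Plotkin applies.
Compute d/(2d−n) = 22/6 ≈ 3.6667.
⌊d/(2d−n)⌋ = 3.
Plotkin bound: M ≤ 2·3 = 6.
Given |C| = 3, check: satisfied.
This |C| is below the Plotkin bound.


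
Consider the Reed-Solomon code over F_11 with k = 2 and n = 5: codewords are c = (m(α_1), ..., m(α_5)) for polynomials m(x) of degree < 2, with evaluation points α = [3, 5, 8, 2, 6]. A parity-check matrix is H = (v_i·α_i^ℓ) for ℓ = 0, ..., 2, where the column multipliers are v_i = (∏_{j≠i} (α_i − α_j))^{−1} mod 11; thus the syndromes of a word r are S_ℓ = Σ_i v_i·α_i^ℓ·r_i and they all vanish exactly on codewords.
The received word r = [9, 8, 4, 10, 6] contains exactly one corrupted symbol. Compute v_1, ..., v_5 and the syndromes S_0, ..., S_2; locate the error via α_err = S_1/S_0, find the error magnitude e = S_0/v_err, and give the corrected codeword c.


S = (8, 7, 2), error at position 2, error magnitude e = 1, c = [9, 7, 4, 10, 6].

Step 1: column multipliers v_i = (∏_{j≠i}(α_i − α_j))^{−1} mod 11.
  i = 1 (α = 3): (3−5)(3−8)(3−2)(3−6) = (−2)·(−5)·1·(−3) = −30 ≡ 3, so v_1 = 3^{−1} = 4 (mod 11).
  i = 2 (α = 5): (5−3)(5−8)(5−2)(5−6) = 2·(−3)·3·(−1) = 18 ≡ 7, so v_2 = 7^{−1} = 8 (mod 11).
  i = 3 (α = 8): (8−3)(8−5)(8−2)(8−6) = 5·3·6·2 = 180 ≡ 4, so v_3 = 4^{−1} = 3 (mod 11).
  i = 4 (α = 2): (2−3)(2−5)(2−8)(2−6) = (−1)·(−3)·(−6)·(−4) = 72 ≡ 6, so v_4 = 6^{−1} = 2 (mod 11).
  i = 5 (α = 6): (6−3)(6−5)(6−8)(6−2) = 3·1·(−2)·4 = −24 ≡ 9, so v_5 = 9^{−1} = 5 (mod 11).
  v = [4, 8, 3, 2, 5].
Step 2: syndromes of r = [9, 8, 4, 10, 6] (all sums mod 11).
  S_0 = Σ v_i r_i = 4·9 + 8·8 + 3·4 + 2·10 + 5·6 = 162 ≡ 8.
  S_1 = Σ v_i α_i r_i = 4·3·9 + 8·5·8 + 3·8·4 + 2·2·10 + 5·6·6 = 744 ≡ 7.
  α_i^2 mod 11 = [9, 3, 9, 4, 3].
  S_2 = Σ v_i α_i^2 r_i = 4·9·9 + 8·3·8 + 3·9·4 + 2·4·10 + 5·3·6 = 794 ≡ 2.
  S = (8, 7, 2) ≠ 0, so r is not a codeword (an error is present).
Step 3: locate the error. For a single error e at position i, S_ℓ = v_i·e·α_i^ℓ, so α_err = S_1/S_0.
  S_0^{−1} = 8^{−1} = 7 (mod 11), so α_err = 7·7 = 49 ≡ 5 = α_2. Error position i = 2.
  Consistency check: S_2/S_1 = 2·8 = 16 ≡ 5 = α_err ✓ (single-error assumption holds).
Step 4: error magnitude e = S_0/v_2 = S_0·∏_{j≠2}(α_2 − α_j) = 8·7 = 56 ≡ 1 (mod 11).
Step 5: correct position 2: c_2 = r_2 − e = 8 − 1 ≡ 7 (mod 11). Hence c = [9, 7, 4, 10, 6].
  Check: interpolating c through the α_i gives m(x) = 1 + 10·x (degree < 2) with m(α_i) = c_i for every i, so c is indeed a codeword.


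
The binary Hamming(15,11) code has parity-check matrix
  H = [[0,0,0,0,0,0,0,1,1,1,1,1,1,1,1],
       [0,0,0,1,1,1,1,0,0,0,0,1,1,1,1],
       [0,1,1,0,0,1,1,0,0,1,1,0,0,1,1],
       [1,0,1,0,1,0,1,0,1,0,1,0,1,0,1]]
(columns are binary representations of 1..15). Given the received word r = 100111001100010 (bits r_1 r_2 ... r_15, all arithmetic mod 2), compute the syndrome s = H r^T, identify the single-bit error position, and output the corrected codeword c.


s = (1, 0, 1, 1)^T, error position = 11, corrected codeword c = 100111001110010

Compute s = H r^T mod 2 one row at a time:
  s_1 = 0 + 1 + 1 + 0 + 0 + 0 + 1 + 0 = 3 ≡ 1 (mod 2).
  s_2 = 1 + 1 + 1 + 0 + 0 + 0 + 1 + 0 = 4 ≡ 0 (mod 2).
  s_3 = 0 + 0 + 1 + 0 + 1 + 0 + 1 + 0 = 3 ≡ 1 (mod 2).
  s_4 = 1 + 0 + 1 + 0 + 1 + 0 + 0 + 0 = 3 ≡ 1 (mod 2).
s = (1, 0, 1, 1)^T — this equals column 11 of H (binary 1011), so error is at position 11.
Correct: flip bit 11 of r = 100111001100010 to get c = 100111001110010.


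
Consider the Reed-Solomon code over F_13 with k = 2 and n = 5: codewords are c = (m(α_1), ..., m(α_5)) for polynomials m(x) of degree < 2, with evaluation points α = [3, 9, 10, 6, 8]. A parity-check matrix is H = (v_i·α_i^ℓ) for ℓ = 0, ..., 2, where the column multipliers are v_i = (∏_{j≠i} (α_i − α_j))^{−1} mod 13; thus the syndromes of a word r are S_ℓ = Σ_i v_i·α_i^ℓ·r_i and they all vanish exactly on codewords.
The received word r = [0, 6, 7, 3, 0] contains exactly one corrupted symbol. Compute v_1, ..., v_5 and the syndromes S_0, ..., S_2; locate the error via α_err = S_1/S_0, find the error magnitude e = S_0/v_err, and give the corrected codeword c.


S = (3, 11, 10), error at position 5, error magnitude e = 8, c = [0, 6, 7, 3, 5].

Step 1: column multipliers v_i = (∏_{j≠i}(α_i − α_j))^{−1} mod 13.
  i = 1 (α = 3): (3−9)(3−10)(3−6)(3−8) = (−6)·(−7)·(−3)·(−5) = 630 ≡ 6, so v_1 = 6^{−1} = 11 (mod 13).
  i = 2 (α = 9): (9−3)(9−10)(9−6)(9−8) = 6·(−1)·3·1 = −18 ≡ 8, so v_2 = 8^{−1} = 5 (mod 13).
  i = 3 (α = 10): (10−3)(10−9)(10−6)(10−8) = 7·1·4·2 = 56 ≡ 4, so v_3 = 4^{−1} = 10 (mod 13).
  i = 4 (α = 6): (6−3)(6−9)(6−10)(6−8) = 3·(−3)·(−4)·(−2) = −72 ≡ 6, so v_4 = 6^{−1} = 11 (mod 13).
  i = 5 (α = 8): (8−3)(8−9)(8−10)(8−6) = 5·(−1)·(−2)·2 = 20 ≡ 7, so v_5 = 7^{−1} = 2 (mod 13).
  v = [11, 5, 10, 11, 2].
Step 2: syndromes of r = [0, 6, 7, 3, 0] (all sums mod 13).
  S_0 = Σ v_i r_i = 11·0 + 5·6 + 10·7 + 11·3 + 2·0 = 133 ≡ 3.
  S_1 = Σ v_i α_i r_i = 11·3·0 + 5·9·6 + 10·10·7 + 11·6·3 + 2·8·0 = 1168 ≡ 11.
  α_i^2 mod 13 = [9, 3, 9, 10, 12].
  S_2 = Σ v_i α_i^2 r_i = 11·9·0 + 5·3·6 + 10·9·7 + 11·10·3 + 2·12·0 = 1050 ≡ 10.
  S = (3, 11, 10) ≠ 0, so r is not a codeword (an error is present).
Step 3: locate the error. For a single error e at position i, S_ℓ = v_i·e·α_i^ℓ, so α_err = S_1/S_0.
  S_0^{−1} = 3^{−1} = 9 (mod 13), so α_err = 11·9 = 99 ≡ 8 = α_5. Error position i = 5.
  Consistency check: S_2/S_1 = 10·6 = 60 ≡ 8 = α_err ✓ (single-error assumption holds).
Step 4: error magnitude e = S_0/v_5 = S_0·∏_{j≠5}(α_5 − α_j) = 3·7 = 21 ≡ 8 (mod 13).
Step 5: correct position 5: c_5 = r_5 − e = 0 − 8 ≡ 5 (mod 13). Hence c = [0, 6, 7, 3, 5].
  Check: interpolating c through the α_i gives m(x) = 10 + 1·x (degree < 2) with m(α_i) = c_i for every i, so c is indeed a codeword.


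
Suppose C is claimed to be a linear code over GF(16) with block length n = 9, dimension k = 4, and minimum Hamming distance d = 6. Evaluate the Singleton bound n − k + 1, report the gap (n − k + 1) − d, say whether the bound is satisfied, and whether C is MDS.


Singleton RHS = n − k + 1 = 6, slack = 0, bound satisfied, MDS.

Singleton bound: d ≤ n − k + 1.
Here n = 9, k = 4, so n − k + 1 = 6.
Given d = 6, check d ≤ 6: YES.
Slack = (n − k + 1) − d = 0.
The code is MDS (slack = 0).
Description: the claimed parameters are [9, 4, 6]_16; such a code would be MDS (meets Singleton bound).


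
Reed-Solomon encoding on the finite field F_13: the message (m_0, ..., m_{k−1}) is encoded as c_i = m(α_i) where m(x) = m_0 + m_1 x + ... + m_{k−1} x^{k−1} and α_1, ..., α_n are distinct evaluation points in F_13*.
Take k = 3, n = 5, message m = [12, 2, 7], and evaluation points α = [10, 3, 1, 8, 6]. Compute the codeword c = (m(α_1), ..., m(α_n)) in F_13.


c = [4, 3, 8, 8, 3]

Message polynomial: m(x) = 12 + 2·x + 7·x^2 (mod 13).
For each evaluation point α_i, compute m(α_i) mod 13:
  α_1 = 10: Horner steps 7 → 7 → 4, so m(10) = 4.
  α_2 = 3: Horner steps 7 → 10 → 3, so m(3) = 3.
  α_3 = 1: Horner steps 7 → 9 → 8, so m(1) = 8.
  α_4 = 8: Horner steps 7 → 6 → 8, so m(8) = 8.
  α_5 = 6: Horner steps 7 → 5 → 3, so m(6) = 3.
Codeword c = [4, 3, 8, 8, 3] ∈ F_13^5.


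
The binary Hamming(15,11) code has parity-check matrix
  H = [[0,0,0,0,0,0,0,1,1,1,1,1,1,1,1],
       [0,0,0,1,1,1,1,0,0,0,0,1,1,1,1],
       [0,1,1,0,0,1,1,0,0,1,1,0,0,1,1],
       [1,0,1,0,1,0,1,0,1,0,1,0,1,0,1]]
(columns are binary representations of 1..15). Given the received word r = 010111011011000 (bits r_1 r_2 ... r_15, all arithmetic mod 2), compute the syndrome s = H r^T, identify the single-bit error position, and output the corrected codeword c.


s = (0, 0, 1, 1)^T, error position = 3, corrected codeword c = 011111011011000

Compute s = H r^T mod 2 one row at a time:
  s_1 = 1 + 1 + 0 + 1 + 1 + 0 + 0 + 0 = 4 ≡ 0 (mod 2).
  s_2 = 1 + 1 + 1 + 0 + 1 + 0 + 0 + 0 = 4 ≡ 0 (mod 2).
  s_3 = 1 + 0 + 1 + 0 + 0 + 1 + 0 + 0 = 3 ≡ 1 (mod 2).
  s_4 = 0 + 0 + 1 + 0 + 1 + 1 + 0 + 0 = 3 ≡ 1 (mod 2).
s = (0, 0, 1, 1)^T — this equals column 3 of H (binary 0011), so error is at position 3.
Correct: flip bit 3 of r = 010111011011000 to get c = 011111011011000.


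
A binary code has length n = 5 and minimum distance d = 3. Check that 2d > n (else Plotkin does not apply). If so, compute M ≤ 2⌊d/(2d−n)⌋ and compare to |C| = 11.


Plotkin bound M ≤ 6; given |C| = 11 > bound (violated).

Check applicability: 2d = 6, n = 5.
2d − n = 1 > 0, so Plotkin applies.
Compute d/(2d−n) = 3/1 ≈ 3.0000.
⌊d/(2d−n)⌋ = 3.
Plotkin bound: M ≤ 2·3 = 6.
Given |C| = 11, check: VIOLATED.
This |C| is above the Plotkin bound, so no binary code with n = 5, d = 3 and 11 codewords exists.


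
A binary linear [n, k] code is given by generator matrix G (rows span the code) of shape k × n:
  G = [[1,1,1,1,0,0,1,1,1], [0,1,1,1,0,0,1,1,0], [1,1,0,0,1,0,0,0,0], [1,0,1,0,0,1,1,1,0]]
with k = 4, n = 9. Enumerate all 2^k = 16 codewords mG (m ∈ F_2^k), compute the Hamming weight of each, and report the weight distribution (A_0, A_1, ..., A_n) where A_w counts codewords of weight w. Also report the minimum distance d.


Weight distribution: A_0 = 1, A_2 = 1, A_3 = 3, A_4 = 2, A_5 = 4, A_6 = 3, A_7 = 1, A_8 = 1. Minimum distance d = 2.

Enumerate all 2^4 = 16 messages m ∈ F_2^4.
For each, compute codeword c = mG in F_2^9, then tally its weight.
  m = 0000 → c = 000000000, weight = 0.
  m = 1000 → c = 111100111, weight = 7.
  m = 0100 → c = 011100110, weight = 5.
  m = 1100 → c = 100000001, weight = 2.
  m = 0010 → c = 110010000, weight = 3.
  m = 1010 → c = 001110111, weight = 6.
  m = 0110 → c = 101110110, weight = 6.
  m = 1110 → c = 010010001, weight = 3.
  m = 0001 → c = 101001110, weight = 5.
  m = 1001 → c = 010101001, weight = 4.
  m = 0101 → c = 110101000, weight = 4.
  m = 1101 → c = 001001111, weight = 5.
  m = 0011 → c = 011011110, weight = 6.
  m = 1011 → c = 100111001, weight = 5.
  m = 0111 → c = 000111000, weight = 3.
  m = 1111 → c = 111011111, weight = 8.
Tally weights:
  weight 0: 1 codewords.
  weight 2: 1 codewords.
  weight 3: 3 codewords.
  weight 4: 2 codewords.
  weight 5: 4 codewords.
  weight 6: 3 codewords.
  weight 7: 1 codewords.
  weight 8: 1 codewords.
Minimum distance d = smallest w > 0 with A_w > 0 = 2.
Sanity: Σ A_w = 16 = 2^4 = 16 ✓.
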